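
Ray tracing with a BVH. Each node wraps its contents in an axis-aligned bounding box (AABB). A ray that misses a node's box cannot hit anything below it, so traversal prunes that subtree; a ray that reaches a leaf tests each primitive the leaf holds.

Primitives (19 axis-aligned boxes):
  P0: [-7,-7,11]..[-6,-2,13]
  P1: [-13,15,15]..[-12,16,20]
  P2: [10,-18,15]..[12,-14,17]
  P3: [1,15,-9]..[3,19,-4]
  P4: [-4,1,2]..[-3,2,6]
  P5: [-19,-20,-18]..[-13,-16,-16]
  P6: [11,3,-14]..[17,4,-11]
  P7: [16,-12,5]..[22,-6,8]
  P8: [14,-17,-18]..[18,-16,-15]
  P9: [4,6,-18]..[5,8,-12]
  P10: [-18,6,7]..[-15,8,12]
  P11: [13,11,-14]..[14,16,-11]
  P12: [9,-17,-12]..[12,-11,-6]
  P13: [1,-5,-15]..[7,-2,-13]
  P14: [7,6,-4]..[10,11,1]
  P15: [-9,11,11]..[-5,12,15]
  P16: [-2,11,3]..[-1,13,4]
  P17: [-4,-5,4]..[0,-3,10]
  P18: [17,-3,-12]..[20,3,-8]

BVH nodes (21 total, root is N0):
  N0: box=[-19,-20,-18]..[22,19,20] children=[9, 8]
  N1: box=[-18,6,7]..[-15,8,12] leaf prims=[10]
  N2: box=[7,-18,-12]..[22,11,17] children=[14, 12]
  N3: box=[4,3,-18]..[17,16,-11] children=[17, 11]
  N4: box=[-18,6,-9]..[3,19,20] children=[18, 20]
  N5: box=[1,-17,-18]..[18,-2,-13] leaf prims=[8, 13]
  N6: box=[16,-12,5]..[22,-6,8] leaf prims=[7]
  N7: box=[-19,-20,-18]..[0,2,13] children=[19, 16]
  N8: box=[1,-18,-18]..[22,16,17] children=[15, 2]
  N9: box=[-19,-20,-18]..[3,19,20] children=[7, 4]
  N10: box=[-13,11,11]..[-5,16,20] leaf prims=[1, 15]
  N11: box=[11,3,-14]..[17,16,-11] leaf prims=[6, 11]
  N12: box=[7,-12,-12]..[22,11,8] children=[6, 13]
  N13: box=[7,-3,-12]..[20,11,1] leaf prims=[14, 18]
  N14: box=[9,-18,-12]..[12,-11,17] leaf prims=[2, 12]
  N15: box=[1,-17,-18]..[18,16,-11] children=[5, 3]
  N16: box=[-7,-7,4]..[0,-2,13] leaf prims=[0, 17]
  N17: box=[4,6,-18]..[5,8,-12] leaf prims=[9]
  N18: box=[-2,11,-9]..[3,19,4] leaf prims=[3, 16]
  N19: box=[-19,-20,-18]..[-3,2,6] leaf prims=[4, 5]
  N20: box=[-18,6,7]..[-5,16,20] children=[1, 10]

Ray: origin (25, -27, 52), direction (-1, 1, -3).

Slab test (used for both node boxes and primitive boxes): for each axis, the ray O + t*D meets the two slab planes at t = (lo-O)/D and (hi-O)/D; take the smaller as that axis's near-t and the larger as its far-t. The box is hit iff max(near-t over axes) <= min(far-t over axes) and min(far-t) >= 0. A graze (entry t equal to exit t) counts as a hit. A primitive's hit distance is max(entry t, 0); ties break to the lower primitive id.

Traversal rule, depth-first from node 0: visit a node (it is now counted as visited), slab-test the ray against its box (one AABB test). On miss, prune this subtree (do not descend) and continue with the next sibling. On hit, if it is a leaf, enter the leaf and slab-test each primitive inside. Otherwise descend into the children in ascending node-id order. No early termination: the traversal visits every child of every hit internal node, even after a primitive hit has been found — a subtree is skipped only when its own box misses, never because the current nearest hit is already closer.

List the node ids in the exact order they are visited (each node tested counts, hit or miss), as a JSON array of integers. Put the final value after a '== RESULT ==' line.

Walk:
N0 x:[3,44] y:[7,46] z:[32/3,70/3] -> hit [32/3,70/3], descend [8, 9]
  N8 x:[3,24] y:[9,43] z:[35/3,70/3] -> hit [35/3,70/3], descend [2, 15]
    N2 x:[3,18] y:[9,38] z:[35/3,64/3] -> hit [35/3,18], descend [12, 14]
      N12 x:[3,18] y:[15,38] z:[44/3,64/3] -> hit [15,18], descend [6, 13]
        N6 x:[3,9] y:[15,21] z:[44/3,47/3] -> miss, prune
        N13 x:[5,18] y:[24,38] z:[17,64/3] -> miss, prune
      N14 x:[13,16] y:[9,16] z:[35/3,64/3] -> hit [13,16] leaf, test {P2(miss), P12(miss)}
    N15 x:[7,24] y:[10,43] z:[21,70/3] -> hit [21,70/3], descend [3, 5]
      N3 x:[8,21] y:[30,43] z:[21,70/3] -> miss, prune
      N5 x:[7,24] y:[10,25] z:[65/3,70/3] -> hit [65/3,70/3] leaf, test {P8(miss), P13@t=22}
  N9 x:[22,44] y:[7,46] z:[32/3,70/3] -> hit [22,70/3], descend [4, 7]
    N4 x:[22,43] y:[33,46] z:[32/3,61/3] -> miss, prune
    N7 x:[25,44] y:[7,29] z:[13,70/3] -> miss, prune

Summary -> nodes [0, 8, 2, 12, 6, 13, 14, 15, 3, 5, 9, 4, 7]; box-tests=13; leaf-entries=2; first=P13

== RESULT ==
[0, 8, 2, 12, 6, 13, 14, 15, 3, 5, 9, 4, 7]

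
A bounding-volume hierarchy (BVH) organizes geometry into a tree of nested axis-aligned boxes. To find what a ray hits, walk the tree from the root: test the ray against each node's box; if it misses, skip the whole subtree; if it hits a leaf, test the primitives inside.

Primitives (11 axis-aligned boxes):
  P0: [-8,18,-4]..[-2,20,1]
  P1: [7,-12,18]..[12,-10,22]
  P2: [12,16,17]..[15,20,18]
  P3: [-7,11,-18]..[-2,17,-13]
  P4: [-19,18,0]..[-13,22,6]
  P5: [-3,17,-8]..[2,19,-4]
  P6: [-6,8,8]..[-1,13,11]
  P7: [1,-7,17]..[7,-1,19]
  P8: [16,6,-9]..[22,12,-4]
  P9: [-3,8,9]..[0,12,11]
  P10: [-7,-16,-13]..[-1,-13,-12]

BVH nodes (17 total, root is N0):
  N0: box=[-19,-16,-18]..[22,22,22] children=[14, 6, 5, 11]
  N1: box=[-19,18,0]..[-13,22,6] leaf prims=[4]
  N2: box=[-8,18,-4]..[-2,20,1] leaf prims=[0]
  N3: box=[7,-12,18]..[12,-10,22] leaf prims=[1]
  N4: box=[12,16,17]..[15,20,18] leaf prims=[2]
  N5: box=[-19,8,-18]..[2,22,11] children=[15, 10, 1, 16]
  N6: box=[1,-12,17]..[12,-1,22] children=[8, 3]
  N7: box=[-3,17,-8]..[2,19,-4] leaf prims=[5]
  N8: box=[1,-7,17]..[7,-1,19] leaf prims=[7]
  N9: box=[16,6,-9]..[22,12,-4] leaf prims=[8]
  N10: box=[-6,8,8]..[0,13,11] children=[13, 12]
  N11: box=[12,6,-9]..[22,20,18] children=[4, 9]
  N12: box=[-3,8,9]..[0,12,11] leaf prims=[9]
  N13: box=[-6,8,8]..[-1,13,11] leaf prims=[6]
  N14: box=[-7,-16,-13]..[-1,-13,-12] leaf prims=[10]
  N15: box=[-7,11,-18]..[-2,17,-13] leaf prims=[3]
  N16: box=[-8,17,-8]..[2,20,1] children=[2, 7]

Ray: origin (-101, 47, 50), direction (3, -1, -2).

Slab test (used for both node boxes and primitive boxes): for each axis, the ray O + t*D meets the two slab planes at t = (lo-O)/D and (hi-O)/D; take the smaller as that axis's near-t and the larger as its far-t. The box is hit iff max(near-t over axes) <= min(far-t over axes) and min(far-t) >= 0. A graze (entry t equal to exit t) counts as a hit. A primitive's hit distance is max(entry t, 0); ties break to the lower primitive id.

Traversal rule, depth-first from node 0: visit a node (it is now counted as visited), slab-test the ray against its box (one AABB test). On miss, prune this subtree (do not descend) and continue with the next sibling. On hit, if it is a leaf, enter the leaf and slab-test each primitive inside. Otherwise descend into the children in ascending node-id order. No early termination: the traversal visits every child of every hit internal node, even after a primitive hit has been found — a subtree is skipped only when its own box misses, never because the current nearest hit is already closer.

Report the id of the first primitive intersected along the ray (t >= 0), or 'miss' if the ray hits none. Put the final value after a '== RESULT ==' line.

Traverse from the root:
N0 x:[82/3,41] y:[25,63] z:[14,34] -> hit [82/3,34], descend [5, 6, 11, 14]
  N5 x:[82/3,103/3] y:[25,39] z:[39/2,34] -> hit [82/3,34], descend [1, 10, 15, 16]
    N1 x:[82/3,88/3] y:[25,29] z:[22,25] -> miss, prune
    N10 x:[95/3,101/3] y:[34,39] z:[39/2,21] -> miss, prune
    N15 x:[94/3,33] y:[30,36] z:[63/2,34] -> hit [63/2,33] leaf, test {P3@t=63/2}
    N16 x:[31,103/3] y:[27,30] z:[49/2,29] -> miss, prune
  N6 x:[34,113/3] y:[48,59] z:[14,33/2] -> miss, prune
  N11 x:[113/3,41] y:[27,41] z:[16,59/2] -> miss, prune
  N14 x:[94/3,100/3] y:[60,63] z:[31,63/2] -> miss, prune

Summary -> nodes [0, 5, 1, 10, 15, 16, 6, 11, 14]; box-tests=9; leaf-entries=1; first=P3

== RESULT ==
3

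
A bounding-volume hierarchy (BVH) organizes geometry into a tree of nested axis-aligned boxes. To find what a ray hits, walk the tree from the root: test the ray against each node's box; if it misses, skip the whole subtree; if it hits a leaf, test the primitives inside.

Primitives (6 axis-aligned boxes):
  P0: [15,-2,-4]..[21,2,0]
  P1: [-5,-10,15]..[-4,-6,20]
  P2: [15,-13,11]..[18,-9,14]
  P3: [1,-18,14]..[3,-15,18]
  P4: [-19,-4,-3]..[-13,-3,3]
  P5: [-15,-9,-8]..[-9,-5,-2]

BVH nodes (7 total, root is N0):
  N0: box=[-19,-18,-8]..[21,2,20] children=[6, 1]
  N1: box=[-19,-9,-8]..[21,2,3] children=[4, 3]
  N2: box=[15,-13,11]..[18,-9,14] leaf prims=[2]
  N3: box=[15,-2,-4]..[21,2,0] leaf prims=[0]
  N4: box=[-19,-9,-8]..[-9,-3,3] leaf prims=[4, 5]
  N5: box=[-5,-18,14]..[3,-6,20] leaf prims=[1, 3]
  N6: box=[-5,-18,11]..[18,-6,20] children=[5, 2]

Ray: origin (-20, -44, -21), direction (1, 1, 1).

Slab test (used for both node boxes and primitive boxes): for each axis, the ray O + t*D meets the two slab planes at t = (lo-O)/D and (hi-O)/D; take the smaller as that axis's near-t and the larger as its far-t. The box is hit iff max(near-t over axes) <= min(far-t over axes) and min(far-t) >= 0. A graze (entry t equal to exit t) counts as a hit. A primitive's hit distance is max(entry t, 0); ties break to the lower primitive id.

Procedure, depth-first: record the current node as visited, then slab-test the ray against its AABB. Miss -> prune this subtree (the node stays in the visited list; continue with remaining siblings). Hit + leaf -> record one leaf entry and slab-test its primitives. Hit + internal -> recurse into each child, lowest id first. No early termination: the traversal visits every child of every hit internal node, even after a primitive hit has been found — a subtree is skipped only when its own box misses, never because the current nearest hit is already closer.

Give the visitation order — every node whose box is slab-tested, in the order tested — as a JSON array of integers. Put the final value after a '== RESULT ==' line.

Trace the traversal:
N0 x:[1,41] y:[26,46] z:[13,41] -> hit [26,41], descend [1, 6]
  N1 x:[1,41] y:[35,46] z:[13,24] -> miss, prune
  N6 x:[15,38] y:[26,38] z:[32,41] -> hit [32,38], descend [2, 5]
    N2 x:[35,38] y:[31,35] z:[32,35] -> hit [35,35] leaf, test {P2@t=35}
    N5 x:[15,23] y:[26,38] z:[35,41] -> miss, prune

order=[0, 1, 6, 2, 5]  |boxes|=5  |leaves|=1  hit=P2

== RESULT ==
[0, 1, 6, 2, 5]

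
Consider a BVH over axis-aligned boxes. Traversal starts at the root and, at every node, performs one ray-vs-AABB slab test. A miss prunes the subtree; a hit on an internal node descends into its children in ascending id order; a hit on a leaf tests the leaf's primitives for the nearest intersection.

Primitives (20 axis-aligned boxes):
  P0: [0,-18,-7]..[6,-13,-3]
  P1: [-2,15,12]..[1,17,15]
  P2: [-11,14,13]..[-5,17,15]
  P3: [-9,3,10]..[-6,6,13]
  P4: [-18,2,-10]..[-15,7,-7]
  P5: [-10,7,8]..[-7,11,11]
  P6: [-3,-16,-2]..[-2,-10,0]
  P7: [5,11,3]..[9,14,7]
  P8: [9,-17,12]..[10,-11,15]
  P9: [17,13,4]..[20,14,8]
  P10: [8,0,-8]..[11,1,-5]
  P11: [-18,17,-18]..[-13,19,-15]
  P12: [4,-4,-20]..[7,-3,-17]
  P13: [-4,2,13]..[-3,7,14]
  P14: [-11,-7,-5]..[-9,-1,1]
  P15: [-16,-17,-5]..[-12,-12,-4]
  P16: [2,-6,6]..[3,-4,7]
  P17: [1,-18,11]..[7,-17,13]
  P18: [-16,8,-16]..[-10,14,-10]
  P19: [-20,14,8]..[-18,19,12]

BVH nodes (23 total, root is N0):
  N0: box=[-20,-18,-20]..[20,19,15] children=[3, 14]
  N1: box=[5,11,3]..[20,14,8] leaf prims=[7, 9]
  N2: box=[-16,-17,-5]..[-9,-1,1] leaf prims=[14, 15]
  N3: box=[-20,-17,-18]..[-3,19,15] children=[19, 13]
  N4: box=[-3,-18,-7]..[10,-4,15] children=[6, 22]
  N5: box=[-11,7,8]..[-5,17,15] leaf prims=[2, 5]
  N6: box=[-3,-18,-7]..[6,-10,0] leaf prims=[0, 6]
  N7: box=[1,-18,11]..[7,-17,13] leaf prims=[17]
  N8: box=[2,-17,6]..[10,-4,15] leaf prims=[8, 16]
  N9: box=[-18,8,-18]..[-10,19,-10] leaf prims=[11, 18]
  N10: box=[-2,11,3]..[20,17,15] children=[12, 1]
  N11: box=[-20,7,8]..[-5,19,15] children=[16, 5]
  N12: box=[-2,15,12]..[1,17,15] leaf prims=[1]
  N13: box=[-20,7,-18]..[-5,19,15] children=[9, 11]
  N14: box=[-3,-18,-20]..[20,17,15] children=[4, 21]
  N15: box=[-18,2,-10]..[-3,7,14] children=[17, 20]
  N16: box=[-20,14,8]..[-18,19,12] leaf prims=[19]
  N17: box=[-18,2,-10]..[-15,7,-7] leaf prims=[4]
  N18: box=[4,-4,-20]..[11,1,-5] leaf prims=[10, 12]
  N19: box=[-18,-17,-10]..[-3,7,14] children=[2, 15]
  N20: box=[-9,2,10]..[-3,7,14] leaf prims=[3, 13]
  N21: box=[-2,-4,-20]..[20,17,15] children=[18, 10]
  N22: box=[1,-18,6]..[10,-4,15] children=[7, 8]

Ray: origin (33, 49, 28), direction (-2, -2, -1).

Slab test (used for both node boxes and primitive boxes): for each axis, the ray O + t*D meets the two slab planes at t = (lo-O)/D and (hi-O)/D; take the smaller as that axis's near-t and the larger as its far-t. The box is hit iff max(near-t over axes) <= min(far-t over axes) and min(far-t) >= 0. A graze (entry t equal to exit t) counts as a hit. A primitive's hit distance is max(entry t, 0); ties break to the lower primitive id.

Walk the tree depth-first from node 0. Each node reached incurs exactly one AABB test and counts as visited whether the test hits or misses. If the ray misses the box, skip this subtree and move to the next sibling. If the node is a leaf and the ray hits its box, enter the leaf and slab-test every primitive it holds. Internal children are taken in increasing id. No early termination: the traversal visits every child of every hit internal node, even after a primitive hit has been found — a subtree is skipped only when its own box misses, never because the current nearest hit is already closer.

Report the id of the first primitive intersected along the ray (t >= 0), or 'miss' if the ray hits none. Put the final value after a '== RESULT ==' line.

Traverse from the root:
N0 x:[13/2,53/2] y:[15,67/2] z:[13,48] -> hit [15,53/2], descend [3, 14]
  N3 x:[18,53/2] y:[15,33] z:[13,46] -> hit [18,53/2], descend [13, 19]
    N13 x:[19,53/2] y:[15,21] z:[13,46] -> hit [19,21], descend [9, 11]
      N9 x:[43/2,51/2] y:[15,41/2] z:[38,46] -> miss, prune
      N11 x:[19,53/2] y:[15,21] z:[13,20] -> hit [19,20], descend [5, 16]
        N5 x:[19,22] y:[16,21] z:[13,20] -> hit [19,20] leaf, test {P2(miss), P5@t=20}
        N16 x:[51/2,53/2] y:[15,35/2] z:[16,20] -> miss, prune
    N19 x:[18,51/2] y:[21,33] z:[14,38] -> hit [21,51/2], descend [2, 15]
      N2 x:[21,49/2] y:[25,33] z:[27,33] -> miss, prune
      N15 x:[18,51/2] y:[21,47/2] z:[14,38] -> hit [21,47/2], descend [17, 20]
        N17 x:[24,51/2] y:[21,47/2] z:[35,38] -> miss, prune
        N20 x:[18,21] y:[21,47/2] z:[14,18] -> miss, prune
  N14 x:[13/2,18] y:[16,67/2] z:[13,48] -> hit [16,18], descend [4, 21]
    N4 x:[23/2,18] y:[53/2,67/2] z:[13,35] -> miss, prune
    N21 x:[13/2,35/2] y:[16,53/2] z:[13,48] -> hit [16,35/2], descend [10, 18]
      N10 x:[13/2,35/2] y:[16,19] z:[13,25] -> hit [16,35/2], descend [1, 12]
        N1 x:[13/2,14] y:[35/2,19] z:[20,25] -> miss, prune
        N12 x:[16,35/2] y:[16,17] z:[13,16] -> hit [16,16] leaf, test {P1@t=16}
      N18 x:[11,29/2] y:[24,53/2] z:[33,48] -> miss, prune

19 AABB tests over nodes [0, 3, 13, 9, 11, 5, 16, 19, 2, 15, 17, 20, 14, 4, 21, 10, 1, 12, 18]; 2 leaves entered; closest P1.

== RESULT ==
1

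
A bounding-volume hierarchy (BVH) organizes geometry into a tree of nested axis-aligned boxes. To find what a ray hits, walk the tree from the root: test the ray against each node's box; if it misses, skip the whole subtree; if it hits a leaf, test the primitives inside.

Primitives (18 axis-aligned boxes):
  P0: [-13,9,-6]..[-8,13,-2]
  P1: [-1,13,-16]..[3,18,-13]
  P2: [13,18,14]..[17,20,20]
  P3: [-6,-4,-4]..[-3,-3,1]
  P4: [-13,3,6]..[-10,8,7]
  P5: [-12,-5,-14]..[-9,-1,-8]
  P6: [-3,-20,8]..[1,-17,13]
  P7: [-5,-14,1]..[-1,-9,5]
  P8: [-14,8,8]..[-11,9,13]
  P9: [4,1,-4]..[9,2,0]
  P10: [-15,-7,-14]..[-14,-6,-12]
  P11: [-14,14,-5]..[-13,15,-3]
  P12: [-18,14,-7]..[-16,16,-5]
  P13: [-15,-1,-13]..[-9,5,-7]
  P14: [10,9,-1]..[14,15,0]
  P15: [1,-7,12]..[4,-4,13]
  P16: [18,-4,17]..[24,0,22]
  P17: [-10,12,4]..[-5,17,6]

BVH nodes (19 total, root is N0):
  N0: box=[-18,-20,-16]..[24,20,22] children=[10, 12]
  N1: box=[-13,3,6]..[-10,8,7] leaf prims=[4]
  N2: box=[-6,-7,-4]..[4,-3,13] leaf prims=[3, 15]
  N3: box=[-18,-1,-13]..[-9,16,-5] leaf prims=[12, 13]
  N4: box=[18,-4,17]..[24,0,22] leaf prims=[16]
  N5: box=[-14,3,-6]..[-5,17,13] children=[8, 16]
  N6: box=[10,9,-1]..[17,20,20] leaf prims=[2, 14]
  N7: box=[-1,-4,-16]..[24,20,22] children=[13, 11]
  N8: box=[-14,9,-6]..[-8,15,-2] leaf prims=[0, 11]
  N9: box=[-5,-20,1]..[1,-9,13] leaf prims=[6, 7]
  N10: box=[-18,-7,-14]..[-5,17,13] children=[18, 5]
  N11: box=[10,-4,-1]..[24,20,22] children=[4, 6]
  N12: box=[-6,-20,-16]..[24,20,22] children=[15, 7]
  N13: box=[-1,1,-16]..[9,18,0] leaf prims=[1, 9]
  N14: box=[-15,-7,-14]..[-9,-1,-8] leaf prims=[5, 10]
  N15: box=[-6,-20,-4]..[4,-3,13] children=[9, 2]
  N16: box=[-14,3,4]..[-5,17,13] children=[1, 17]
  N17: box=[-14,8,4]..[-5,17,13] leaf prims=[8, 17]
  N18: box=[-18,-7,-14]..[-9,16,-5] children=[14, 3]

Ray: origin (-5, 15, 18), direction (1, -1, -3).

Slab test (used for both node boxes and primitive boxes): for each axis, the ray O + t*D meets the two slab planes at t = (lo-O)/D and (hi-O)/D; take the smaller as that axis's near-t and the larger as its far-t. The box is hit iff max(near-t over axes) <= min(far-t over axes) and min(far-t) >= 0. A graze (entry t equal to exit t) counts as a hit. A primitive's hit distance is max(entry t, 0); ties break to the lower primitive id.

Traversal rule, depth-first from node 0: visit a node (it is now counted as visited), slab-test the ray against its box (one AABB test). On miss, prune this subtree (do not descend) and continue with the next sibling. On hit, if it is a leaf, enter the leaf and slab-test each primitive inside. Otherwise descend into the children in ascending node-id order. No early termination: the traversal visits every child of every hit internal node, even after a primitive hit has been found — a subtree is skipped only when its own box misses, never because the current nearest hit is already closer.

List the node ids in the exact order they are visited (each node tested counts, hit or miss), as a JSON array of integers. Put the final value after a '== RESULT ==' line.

Trace the traversal:
N0 x:[-13,29] y:[-5,35] z:[-4/3,34/3] -> hit [-4/3,34/3], descend [10, 12]
  N10 x:[-13,0] y:[-2,22] z:[5/3,32/3] -> miss, prune
  N12 x:[-1,29] y:[-5,35] z:[-4/3,34/3] -> hit [-1,34/3], descend [7, 15]
    N7 x:[4,29] y:[-5,19] z:[-4/3,34/3] -> hit [4,34/3], descend [11, 13]
      N11 x:[15,29] y:[-5,19] z:[-4/3,19/3] -> miss, prune
      N13 x:[4,14] y:[-3,14] z:[6,34/3] -> hit [6,34/3] leaf, test {P1(miss), P9(miss)}
    N15 x:[-1,9] y:[18,35] z:[5/3,22/3] -> miss, prune

Summary -> nodes [0, 10, 12, 7, 11, 13, 15]; box-tests=7; leaf-entries=1; first=miss

== RESULT ==
[0, 10, 12, 7, 11, 13, 15]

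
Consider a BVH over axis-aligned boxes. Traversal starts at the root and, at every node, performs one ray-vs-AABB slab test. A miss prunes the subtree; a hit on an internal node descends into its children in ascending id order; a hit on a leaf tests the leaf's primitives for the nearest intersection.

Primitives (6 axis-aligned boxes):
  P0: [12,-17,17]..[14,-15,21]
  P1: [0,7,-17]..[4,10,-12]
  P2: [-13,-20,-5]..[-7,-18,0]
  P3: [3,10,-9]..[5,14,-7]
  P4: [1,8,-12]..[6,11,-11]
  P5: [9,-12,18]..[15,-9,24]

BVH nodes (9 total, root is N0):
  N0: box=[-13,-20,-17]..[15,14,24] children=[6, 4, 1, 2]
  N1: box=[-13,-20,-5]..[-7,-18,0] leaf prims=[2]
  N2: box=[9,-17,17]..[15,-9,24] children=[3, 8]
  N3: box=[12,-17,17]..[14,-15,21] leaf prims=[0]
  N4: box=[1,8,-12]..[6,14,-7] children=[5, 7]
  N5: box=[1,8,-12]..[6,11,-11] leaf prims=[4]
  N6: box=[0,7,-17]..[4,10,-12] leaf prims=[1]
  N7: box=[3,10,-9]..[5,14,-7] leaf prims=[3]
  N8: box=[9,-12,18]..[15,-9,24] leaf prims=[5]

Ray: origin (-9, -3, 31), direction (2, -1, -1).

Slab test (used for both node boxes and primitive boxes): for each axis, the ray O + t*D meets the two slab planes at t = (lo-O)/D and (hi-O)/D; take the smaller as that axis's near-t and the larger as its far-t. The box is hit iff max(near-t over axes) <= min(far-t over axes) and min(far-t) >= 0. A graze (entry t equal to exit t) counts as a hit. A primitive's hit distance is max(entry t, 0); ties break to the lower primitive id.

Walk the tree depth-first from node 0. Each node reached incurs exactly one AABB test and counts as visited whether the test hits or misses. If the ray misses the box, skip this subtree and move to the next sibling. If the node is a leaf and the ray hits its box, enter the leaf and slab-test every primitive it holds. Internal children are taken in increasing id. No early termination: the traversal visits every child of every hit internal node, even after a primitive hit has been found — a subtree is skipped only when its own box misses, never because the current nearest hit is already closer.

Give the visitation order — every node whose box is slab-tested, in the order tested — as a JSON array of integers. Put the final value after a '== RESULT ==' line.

Traverse from the root:
N0 x:[-2,12] y:[-17,17] z:[7,48] -> hit [7,12], descend [1, 2, 4, 6]
  N1 x:[-2,1] y:[15,17] z:[31,36] -> miss, prune
  N2 x:[9,12] y:[6,14] z:[7,14] -> hit [9,12], descend [3, 8]
    N3 x:[21/2,23/2] y:[12,14] z:[10,14] -> miss, prune
    N8 x:[9,12] y:[6,9] z:[7,13] -> hit [9,9] leaf, test {P5@t=9}
  N4 x:[5,15/2] y:[-17,-11] z:[38,43] -> miss, prune
  N6 x:[9/2,13/2] y:[-13,-10] z:[43,48] -> miss, prune

7 AABB tests over nodes [0, 1, 2, 3, 8, 4, 6]; 1 leaf entered; closest P5.

== RESULT ==
[0, 1, 2, 3, 8, 4, 6]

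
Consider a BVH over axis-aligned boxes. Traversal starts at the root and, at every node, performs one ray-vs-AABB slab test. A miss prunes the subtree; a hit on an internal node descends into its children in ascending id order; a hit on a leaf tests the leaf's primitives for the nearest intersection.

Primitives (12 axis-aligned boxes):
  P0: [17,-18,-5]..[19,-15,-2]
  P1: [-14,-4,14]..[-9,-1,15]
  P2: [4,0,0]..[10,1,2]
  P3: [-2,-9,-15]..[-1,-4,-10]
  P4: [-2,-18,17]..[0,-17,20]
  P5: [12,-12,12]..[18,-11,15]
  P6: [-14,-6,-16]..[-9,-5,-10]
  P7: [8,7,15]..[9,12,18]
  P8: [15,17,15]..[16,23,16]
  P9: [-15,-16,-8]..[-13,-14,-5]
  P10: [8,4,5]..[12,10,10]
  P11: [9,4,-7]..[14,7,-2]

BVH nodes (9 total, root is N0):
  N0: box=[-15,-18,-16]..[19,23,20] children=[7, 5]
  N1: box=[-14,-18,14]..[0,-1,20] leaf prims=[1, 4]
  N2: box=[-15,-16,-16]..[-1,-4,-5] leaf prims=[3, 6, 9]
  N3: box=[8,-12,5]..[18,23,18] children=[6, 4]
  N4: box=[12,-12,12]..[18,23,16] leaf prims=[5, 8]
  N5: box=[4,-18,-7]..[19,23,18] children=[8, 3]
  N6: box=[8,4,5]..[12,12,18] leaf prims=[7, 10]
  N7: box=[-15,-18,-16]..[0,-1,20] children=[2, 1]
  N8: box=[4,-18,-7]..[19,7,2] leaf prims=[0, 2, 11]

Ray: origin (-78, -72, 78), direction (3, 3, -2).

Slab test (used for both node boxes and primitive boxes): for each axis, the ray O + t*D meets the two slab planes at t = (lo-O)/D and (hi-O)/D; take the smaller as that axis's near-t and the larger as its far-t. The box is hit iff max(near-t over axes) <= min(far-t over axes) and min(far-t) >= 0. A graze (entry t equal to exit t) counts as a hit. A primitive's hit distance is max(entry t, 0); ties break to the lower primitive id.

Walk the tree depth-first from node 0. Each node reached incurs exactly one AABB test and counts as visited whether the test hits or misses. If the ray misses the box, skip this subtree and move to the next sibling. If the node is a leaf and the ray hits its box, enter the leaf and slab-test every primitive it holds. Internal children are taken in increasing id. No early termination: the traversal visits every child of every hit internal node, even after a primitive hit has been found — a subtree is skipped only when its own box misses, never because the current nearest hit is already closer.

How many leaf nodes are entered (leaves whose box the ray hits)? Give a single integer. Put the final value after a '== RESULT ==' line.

Trace the traversal:
N0 x:[21,97/3] y:[18,95/3] z:[29,47] -> hit [29,95/3], descend [5, 7]
  N5 x:[82/3,97/3] y:[18,95/3] z:[30,85/2] -> hit [30,95/3], descend [3, 8]
    N3 x:[86/3,32] y:[20,95/3] z:[30,73/2] -> hit [30,95/3], descend [4, 6]
      N4 x:[30,32] y:[20,95/3] z:[31,33] -> hit [31,95/3] leaf, test {P5(miss), P8@t=31}
      N6 x:[86/3,30] y:[76/3,28] z:[30,73/2] -> miss, prune
    N8 x:[82/3,97/3] y:[18,79/3] z:[38,85/2] -> miss, prune
  N7 x:[21,26] y:[18,71/3] z:[29,47] -> miss, prune

Visited [0, 5, 3, 4, 6, 8, 7]. Tests: 7 box, 1 leaf. Nearest: P8.

== RESULT ==
1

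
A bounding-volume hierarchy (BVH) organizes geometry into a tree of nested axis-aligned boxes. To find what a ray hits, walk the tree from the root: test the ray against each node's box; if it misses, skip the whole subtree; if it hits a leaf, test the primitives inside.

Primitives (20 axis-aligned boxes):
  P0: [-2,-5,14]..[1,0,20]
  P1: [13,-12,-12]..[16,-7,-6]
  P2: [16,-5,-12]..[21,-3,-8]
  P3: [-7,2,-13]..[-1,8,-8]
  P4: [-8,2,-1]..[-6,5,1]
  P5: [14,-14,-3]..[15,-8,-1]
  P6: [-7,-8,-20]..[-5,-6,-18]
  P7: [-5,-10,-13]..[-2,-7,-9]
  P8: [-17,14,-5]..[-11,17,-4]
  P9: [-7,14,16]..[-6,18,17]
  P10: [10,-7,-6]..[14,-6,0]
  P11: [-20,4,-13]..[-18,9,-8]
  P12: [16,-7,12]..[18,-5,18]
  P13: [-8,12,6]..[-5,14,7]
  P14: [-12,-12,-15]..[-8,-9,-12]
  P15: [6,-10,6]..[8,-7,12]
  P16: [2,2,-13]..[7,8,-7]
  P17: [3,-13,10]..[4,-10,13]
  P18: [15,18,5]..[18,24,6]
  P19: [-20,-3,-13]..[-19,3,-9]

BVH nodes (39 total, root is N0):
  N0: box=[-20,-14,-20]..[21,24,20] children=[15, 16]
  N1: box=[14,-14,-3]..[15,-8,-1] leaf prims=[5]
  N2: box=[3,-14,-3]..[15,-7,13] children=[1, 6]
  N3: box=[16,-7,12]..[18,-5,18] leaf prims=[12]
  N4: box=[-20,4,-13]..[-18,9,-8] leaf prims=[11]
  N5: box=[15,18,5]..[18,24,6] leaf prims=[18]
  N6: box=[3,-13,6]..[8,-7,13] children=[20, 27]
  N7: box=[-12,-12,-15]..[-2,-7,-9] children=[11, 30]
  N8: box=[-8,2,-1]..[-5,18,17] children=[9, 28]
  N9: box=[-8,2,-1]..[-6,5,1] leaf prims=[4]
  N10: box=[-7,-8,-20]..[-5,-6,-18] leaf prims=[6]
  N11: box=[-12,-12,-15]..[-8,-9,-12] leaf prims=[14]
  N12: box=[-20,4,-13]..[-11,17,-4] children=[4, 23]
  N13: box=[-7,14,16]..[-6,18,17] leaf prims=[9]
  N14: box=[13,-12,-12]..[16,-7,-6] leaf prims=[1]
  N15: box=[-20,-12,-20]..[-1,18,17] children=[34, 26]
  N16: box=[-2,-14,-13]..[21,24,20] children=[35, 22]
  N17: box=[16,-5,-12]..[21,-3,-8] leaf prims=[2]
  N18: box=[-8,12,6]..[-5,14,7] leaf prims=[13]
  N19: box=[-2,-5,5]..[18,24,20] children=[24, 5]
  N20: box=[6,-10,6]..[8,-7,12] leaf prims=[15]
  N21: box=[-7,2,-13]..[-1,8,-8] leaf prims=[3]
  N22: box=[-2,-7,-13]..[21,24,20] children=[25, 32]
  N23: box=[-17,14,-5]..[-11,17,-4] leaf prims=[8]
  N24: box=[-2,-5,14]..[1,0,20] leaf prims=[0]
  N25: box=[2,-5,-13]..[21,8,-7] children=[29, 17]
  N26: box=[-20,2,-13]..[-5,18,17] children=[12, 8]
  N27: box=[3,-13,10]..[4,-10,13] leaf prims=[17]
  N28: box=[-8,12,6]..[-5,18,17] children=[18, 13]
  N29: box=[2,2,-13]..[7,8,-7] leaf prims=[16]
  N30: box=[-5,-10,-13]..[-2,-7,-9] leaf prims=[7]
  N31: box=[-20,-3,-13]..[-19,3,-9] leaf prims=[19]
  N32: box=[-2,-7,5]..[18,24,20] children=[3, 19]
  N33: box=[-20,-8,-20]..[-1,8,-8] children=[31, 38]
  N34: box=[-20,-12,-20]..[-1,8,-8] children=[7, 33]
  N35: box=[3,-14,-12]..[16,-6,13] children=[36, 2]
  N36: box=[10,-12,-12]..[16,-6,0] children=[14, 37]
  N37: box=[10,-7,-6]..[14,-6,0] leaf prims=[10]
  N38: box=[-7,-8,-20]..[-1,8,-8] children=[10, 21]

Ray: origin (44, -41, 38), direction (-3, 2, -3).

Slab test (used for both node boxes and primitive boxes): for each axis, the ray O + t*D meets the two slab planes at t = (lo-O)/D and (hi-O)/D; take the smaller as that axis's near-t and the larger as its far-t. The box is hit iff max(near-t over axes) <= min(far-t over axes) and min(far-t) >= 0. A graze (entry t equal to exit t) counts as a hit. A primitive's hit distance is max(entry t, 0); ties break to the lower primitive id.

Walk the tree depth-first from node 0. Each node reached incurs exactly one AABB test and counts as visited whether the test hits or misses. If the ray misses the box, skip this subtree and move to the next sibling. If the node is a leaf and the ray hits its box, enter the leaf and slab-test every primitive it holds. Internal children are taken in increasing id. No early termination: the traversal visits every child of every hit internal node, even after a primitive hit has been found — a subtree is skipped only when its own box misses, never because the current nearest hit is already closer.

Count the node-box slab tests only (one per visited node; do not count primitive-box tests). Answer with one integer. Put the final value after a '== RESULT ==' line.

Traverse from the root:
N0 x:[23/3,64/3] y:[27/2,65/2] z:[6,58/3] -> hit [27/2,58/3], descend [15, 16]
  N15 x:[15,64/3] y:[29/2,59/2] z:[7,58/3] -> hit [15,58/3], descend [26, 34]
    N26 x:[49/3,64/3] y:[43/2,59/2] z:[7,17] -> miss, prune
    N34 x:[15,64/3] y:[29/2,49/2] z:[46/3,58/3] -> hit [46/3,58/3], descend [7, 33]
      N7 x:[46/3,56/3] y:[29/2,17] z:[47/3,53/3] -> hit [47/3,17], descend [11, 30]
        N11 x:[52/3,56/3] y:[29/2,16] z:[50/3,53/3] -> miss, prune
        N30 x:[46/3,49/3] y:[31/2,17] z:[47/3,17] -> hit [47/3,49/3] leaf, test {P7@t=47/3}
      N33 x:[15,64/3] y:[33/2,49/2] z:[46/3,58/3] -> hit [33/2,58/3], descend [31, 38]
        N31 x:[21,64/3] y:[19,22] z:[47/3,17] -> miss, prune
        N38 x:[15,17] y:[33/2,49/2] z:[46/3,58/3] -> hit [33/2,17], descend [10, 21]
          N10 x:[49/3,17] y:[33/2,35/2] z:[56/3,58/3] -> miss, prune
          N21 x:[15,17] y:[43/2,49/2] z:[46/3,17] -> miss, prune
  N16 x:[23/3,46/3] y:[27/2,65/2] z:[6,17] -> hit [27/2,46/3], descend [22, 35]
    N22 x:[23/3,46/3] y:[17,65/2] z:[6,17] -> miss, prune
    N35 x:[28/3,41/3] y:[27/2,35/2] z:[25/3,50/3] -> hit [27/2,41/3], descend [2, 36]
      N2 x:[29/3,41/3] y:[27/2,17] z:[25/3,41/3] -> hit [27/2,41/3], descend [1, 6]
        N1 x:[29/3,10] y:[27/2,33/2] z:[13,41/3] -> miss, prune
        N6 x:[12,41/3] y:[14,17] z:[25/3,32/3] -> miss, prune
      N36 x:[28/3,34/3] y:[29/2,35/2] z:[38/3,50/3] -> miss, prune

order=[0, 15, 26, 34, 7, 11, 30, 33, 31, 38, 10, 21, 16, 22, 35, 2, 1, 6, 36]  |boxes|=19  |leaves|=1  hit=P7

== RESULT ==
19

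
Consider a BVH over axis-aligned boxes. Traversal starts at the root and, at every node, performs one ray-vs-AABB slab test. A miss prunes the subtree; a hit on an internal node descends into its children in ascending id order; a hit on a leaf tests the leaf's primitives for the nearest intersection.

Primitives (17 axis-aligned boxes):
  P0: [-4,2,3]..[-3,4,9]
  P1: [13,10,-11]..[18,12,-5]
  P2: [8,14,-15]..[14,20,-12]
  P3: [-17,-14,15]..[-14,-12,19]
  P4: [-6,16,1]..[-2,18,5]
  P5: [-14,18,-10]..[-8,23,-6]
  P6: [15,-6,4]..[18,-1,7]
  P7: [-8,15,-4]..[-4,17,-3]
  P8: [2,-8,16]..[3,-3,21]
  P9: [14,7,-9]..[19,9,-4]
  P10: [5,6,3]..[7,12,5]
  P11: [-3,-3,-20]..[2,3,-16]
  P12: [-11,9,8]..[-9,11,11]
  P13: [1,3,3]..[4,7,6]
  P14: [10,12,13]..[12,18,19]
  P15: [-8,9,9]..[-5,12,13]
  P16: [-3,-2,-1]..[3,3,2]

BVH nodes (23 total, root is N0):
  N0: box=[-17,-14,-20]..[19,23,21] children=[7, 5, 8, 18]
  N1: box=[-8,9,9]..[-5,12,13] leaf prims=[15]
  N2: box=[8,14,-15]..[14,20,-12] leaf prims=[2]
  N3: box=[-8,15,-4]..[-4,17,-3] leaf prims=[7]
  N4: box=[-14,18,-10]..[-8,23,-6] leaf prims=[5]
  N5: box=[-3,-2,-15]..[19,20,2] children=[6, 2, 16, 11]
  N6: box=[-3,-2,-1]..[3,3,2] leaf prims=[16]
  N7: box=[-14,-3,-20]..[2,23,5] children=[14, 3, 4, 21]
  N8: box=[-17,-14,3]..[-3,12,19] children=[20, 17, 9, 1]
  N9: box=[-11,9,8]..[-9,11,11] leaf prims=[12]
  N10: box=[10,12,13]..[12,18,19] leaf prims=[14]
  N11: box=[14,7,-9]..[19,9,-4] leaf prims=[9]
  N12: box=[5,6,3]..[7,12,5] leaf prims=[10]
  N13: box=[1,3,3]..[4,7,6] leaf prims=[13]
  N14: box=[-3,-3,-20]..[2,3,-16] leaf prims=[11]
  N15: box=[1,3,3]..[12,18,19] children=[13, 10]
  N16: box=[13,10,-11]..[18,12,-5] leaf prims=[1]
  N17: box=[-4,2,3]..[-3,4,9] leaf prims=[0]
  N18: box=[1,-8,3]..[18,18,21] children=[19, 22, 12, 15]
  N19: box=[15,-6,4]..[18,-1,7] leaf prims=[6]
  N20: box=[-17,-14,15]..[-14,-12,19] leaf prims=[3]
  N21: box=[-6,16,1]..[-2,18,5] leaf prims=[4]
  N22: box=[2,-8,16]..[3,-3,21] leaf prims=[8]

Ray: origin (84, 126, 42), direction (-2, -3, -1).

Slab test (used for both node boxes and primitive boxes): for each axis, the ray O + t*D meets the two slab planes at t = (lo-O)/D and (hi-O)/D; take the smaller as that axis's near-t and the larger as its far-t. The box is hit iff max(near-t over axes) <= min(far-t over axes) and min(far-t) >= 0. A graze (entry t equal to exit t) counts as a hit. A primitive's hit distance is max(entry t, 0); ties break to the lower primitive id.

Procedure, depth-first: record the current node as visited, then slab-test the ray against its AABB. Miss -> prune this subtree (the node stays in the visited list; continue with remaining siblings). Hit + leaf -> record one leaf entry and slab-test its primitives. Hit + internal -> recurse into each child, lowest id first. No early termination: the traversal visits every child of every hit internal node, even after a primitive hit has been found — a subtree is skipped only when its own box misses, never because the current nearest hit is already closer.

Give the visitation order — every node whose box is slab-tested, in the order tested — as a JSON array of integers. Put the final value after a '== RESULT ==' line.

Traverse from the root:
N0 x:[65/2,101/2] y:[103/3,140/3] z:[21,62] -> hit [103/3,140/3], descend [5, 7, 8, 18]
  N5 x:[65/2,87/2] y:[106/3,128/3] z:[40,57] -> hit [40,128/3], descend [2, 6, 11, 16]
    N2 x:[35,38] y:[106/3,112/3] z:[54,57] -> miss, prune
    N6 x:[81/2,87/2] y:[41,128/3] z:[40,43] -> hit [41,128/3] leaf, test {P16@t=41}
    N11 x:[65/2,35] y:[39,119/3] z:[46,51] -> miss, prune
    N16 x:[33,71/2] y:[38,116/3] z:[47,53] -> miss, prune
  N7 x:[41,49] y:[103/3,43] z:[37,62] -> hit [41,43], descend [3, 4, 14, 21]
    N3 x:[44,46] y:[109/3,37] z:[45,46] -> miss, prune
    N4 x:[46,49] y:[103/3,36] z:[48,52] -> miss, prune
    N14 x:[41,87/2] y:[41,43] z:[58,62] -> miss, prune
    N21 x:[43,45] y:[36,110/3] z:[37,41] -> miss, prune
  N8 x:[87/2,101/2] y:[38,140/3] z:[23,39] -> miss, prune
  N18 x:[33,83/2] y:[36,134/3] z:[21,39] -> hit [36,39], descend [12, 15, 19, 22]
    N12 x:[77/2,79/2] y:[38,40] z:[37,39] -> hit [77/2,39] leaf, test {P10@t=77/2}
    N15 x:[36,83/2] y:[36,41] z:[23,39] -> hit [36,39], descend [10, 13]
      N10 x:[36,37] y:[36,38] z:[23,29] -> miss, prune
      N13 x:[40,83/2] y:[119/3,41] z:[36,39] -> miss, prune
    N19 x:[33,69/2] y:[127/3,44] z:[35,38] -> miss, prune
    N22 x:[81/2,41] y:[43,134/3] z:[21,26] -> miss, prune

Summary -> nodes [0, 5, 2, 6, 11, 16, 7, 3, 4, 14, 21, 8, 18, 12, 15, 10, 13, 19, 22]; box-tests=19; leaf-entries=2; first=P10

== RESULT ==
[0, 5, 2, 6, 11, 16, 7, 3, 4, 14, 21, 8, 18, 12, 15, 10, 13, 19, 22]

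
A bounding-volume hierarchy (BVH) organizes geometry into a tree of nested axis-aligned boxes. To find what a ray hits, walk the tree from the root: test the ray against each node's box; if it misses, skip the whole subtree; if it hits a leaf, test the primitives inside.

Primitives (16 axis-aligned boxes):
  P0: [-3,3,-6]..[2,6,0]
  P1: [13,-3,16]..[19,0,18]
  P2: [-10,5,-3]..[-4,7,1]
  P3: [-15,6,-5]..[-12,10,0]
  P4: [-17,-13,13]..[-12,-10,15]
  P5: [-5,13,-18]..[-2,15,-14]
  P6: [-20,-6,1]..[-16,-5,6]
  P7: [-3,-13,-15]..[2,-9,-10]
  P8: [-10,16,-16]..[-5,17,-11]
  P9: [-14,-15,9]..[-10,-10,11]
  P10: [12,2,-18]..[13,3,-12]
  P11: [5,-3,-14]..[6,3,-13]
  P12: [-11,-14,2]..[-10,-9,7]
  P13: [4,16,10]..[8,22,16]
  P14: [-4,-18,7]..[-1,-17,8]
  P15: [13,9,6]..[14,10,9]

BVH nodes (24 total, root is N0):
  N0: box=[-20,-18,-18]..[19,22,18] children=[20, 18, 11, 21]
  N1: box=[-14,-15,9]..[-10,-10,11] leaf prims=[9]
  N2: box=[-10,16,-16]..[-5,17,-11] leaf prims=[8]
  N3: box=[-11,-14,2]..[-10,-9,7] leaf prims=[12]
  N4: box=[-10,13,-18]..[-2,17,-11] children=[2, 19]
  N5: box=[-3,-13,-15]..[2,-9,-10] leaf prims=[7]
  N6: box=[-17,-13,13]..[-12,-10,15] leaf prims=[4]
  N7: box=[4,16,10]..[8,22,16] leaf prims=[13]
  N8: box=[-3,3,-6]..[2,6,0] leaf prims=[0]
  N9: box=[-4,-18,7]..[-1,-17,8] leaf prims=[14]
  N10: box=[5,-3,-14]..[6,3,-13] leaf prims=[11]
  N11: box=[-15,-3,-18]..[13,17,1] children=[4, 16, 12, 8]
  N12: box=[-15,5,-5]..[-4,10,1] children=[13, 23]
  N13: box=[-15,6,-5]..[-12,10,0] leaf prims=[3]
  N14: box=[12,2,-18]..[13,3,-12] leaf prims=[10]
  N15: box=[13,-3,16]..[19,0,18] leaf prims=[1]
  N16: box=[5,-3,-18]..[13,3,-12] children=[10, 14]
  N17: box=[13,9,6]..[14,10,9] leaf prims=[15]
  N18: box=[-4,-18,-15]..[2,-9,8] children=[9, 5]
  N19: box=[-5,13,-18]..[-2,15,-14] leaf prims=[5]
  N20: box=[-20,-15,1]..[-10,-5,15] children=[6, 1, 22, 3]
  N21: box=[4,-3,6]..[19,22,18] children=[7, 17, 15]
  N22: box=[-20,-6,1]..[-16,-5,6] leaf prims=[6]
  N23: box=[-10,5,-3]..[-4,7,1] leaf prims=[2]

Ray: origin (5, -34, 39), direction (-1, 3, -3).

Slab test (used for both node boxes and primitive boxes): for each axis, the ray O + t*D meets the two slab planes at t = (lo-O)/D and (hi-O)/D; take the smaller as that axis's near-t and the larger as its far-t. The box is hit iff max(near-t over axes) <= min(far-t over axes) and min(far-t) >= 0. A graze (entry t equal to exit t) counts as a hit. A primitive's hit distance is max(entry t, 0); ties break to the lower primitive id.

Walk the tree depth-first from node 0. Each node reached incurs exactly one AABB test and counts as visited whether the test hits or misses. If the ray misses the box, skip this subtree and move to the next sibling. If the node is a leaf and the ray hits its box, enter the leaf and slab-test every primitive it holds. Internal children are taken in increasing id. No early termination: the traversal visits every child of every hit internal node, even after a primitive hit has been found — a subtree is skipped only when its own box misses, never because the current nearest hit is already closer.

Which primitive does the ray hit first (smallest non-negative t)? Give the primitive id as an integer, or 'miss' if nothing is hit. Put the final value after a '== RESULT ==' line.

Trace the traversal:
N0 x:[-14,25] y:[16/3,56/3] z:[7,19] -> hit [7,56/3], descend [11, 18, 20, 21]
  N11 x:[-8,20] y:[31/3,17] z:[38/3,19] -> hit [38/3,17], descend [4, 8, 12, 16]
    N4 x:[7,15] y:[47/3,17] z:[50/3,19] -> miss, prune
    N8 x:[3,8] y:[37/3,40/3] z:[13,15] -> miss, prune
    N12 x:[9,20] y:[13,44/3] z:[38/3,44/3] -> hit [13,44/3], descend [13, 23]
      N13 x:[17,20] y:[40/3,44/3] z:[13,44/3] -> miss, prune
      N23 x:[9,15] y:[13,41/3] z:[38/3,14] -> hit [13,41/3] leaf, test {P2@t=13}
    N16 x:[-8,0] y:[31/3,37/3] z:[17,19] -> miss, prune
  N18 x:[3,9] y:[16/3,25/3] z:[31/3,18] -> miss, prune
  N20 x:[15,25] y:[19/3,29/3] z:[8,38/3] -> miss, prune
  N21 x:[-14,1] y:[31/3,56/3] z:[7,11] -> miss, prune

order=[0, 11, 4, 8, 12, 13, 23, 16, 18, 20, 21]  |boxes|=11  |leaves|=1  hit=P2

== RESULT ==
2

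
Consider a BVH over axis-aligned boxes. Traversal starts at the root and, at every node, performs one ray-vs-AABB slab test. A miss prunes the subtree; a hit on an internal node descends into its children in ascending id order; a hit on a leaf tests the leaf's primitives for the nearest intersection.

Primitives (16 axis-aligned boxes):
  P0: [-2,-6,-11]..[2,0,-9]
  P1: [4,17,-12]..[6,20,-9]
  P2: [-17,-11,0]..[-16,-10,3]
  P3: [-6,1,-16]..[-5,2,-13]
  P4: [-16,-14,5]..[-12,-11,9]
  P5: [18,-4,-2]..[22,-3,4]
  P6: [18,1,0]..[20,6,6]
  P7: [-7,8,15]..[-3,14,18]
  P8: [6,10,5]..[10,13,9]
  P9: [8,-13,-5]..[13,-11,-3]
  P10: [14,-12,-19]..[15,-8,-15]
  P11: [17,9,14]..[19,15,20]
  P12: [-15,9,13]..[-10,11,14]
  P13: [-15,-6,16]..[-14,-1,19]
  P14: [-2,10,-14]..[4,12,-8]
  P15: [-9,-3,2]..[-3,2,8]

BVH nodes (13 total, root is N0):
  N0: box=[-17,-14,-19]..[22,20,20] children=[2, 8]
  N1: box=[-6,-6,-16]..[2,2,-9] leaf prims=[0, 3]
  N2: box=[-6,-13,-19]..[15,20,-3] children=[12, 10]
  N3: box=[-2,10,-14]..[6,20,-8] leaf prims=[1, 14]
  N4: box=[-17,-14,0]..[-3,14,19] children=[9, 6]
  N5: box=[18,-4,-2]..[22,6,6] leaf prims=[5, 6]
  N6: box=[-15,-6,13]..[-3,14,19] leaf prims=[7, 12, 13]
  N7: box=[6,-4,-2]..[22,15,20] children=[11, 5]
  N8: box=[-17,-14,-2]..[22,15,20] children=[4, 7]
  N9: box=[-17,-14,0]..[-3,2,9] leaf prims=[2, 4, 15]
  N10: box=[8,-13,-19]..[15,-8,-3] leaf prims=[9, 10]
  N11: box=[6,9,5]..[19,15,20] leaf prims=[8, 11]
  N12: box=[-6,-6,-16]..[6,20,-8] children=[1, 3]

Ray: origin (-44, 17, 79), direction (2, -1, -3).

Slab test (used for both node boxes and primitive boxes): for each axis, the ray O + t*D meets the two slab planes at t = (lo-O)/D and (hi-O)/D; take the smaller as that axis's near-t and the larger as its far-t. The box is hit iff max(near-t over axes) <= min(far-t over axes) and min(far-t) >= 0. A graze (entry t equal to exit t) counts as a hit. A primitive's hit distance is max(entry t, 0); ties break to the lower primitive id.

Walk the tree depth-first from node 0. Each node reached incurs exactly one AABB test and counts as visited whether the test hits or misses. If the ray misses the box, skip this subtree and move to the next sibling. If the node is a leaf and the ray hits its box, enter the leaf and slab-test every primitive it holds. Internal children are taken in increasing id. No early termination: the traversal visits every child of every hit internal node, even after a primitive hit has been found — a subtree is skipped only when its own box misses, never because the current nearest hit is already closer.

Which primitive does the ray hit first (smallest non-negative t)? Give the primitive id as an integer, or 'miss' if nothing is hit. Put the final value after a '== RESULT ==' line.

Traverse from the root:
N0 x:[27/2,33] y:[-3,31] z:[59/3,98/3] -> hit [59/3,31], descend [2, 8]
  N2 x:[19,59/2] y:[-3,30] z:[82/3,98/3] -> hit [82/3,59/2], descend [10, 12]
    N10 x:[26,59/2] y:[25,30] z:[82/3,98/3] -> hit [82/3,59/2] leaf, test {P9@t=28, P10(miss)}
    N12 x:[19,25] y:[-3,23] z:[29,95/3] -> miss, prune
  N8 x:[27/2,33] y:[2,31] z:[59/3,27] -> hit [59/3,27], descend [4, 7]
    N4 x:[27/2,41/2] y:[3,31] z:[20,79/3] -> hit [20,41/2], descend [6, 9]
      N6 x:[29/2,41/2] y:[3,23] z:[20,22] -> hit [20,41/2] leaf, test {P7(miss), P12(miss), P13(miss)}
      N9 x:[27/2,41/2] y:[15,31] z:[70/3,79/3] -> miss, prune
    N7 x:[25,33] y:[2,21] z:[59/3,27] -> miss, prune

Summary -> nodes [0, 2, 10, 12, 8, 4, 6, 9, 7]; box-tests=9; leaf-entries=2; first=P9

== RESULT ==
9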